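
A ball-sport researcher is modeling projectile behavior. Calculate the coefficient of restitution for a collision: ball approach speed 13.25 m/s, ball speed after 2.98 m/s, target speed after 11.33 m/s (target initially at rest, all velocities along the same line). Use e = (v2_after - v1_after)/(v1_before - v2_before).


e = (v2_after - v1_after) / (v1_before - v2_before)
Numerator = 11.33 - 2.98 = 8.35
Denominator = 13.25 - 0 = 13.25
e = 8.35 / 13.25 = 0.6302

0.6302


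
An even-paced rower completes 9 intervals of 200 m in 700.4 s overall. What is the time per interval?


Split time = total_time / n_laps = 700.4 / 9
Split time = 77.8222 s per lap

77.8222 s


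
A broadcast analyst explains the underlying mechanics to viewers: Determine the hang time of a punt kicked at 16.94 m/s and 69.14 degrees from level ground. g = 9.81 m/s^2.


T = 2*v*sin(theta)/g
sin(theta) = sin(69.14 deg) = 0.9345
T = 2*16.94*0.9345 / 9.81
T = 31.6593 / 9.81 = 3.2272 s

3.2272 s


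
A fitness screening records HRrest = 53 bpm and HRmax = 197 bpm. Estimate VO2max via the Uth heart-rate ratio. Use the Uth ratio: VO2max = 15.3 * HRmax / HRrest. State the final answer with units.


VO2max = 15.3 * HRmax / HRrest
VO2max = 15.3 * 197 / 53
VO2max = 3014.1 / 53 = 56.8698 mL/kg/min

56.8698 mL/kg/min


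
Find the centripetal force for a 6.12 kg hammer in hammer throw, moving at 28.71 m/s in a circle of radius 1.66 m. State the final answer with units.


Fc = m * v^2 / r
v^2 = 28.71^2 = 824.2641
Fc = 6.12 * 824.2641 / 1.66
Fc = 5044.4963 / 1.66 = 3038.8532 N

3038.8532 N


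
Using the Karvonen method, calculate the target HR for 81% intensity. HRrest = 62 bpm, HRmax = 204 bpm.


Target = HRrest + pct*(HRmax - HRrest)
Heart rate reserve = HRmax - HRrest = 204 - 62 = 142 bpm
Fraction = 81% = 0.81
Target = 62 + 0.81 * 142
Target = 62 + 115.02 = 177.02 bpm

177.02 bpm


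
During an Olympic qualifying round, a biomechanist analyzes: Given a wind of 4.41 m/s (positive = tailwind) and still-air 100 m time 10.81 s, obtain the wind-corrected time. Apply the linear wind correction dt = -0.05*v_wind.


dt = -0.05 * v_wind = -0.05 * 4.41 = -0.2205 s
t_corrected = t_still + dt = 10.81 + (-0.2205)
t_corrected = 10.5895 s

10.5895 s


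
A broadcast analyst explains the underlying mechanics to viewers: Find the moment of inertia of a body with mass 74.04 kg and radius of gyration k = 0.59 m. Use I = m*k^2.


I = m * k^2
I = 74.04 * 0.59^2
I = 74.04 * 0.3481 = 25.7733 kg*m^2

25.7733 kg*m^2


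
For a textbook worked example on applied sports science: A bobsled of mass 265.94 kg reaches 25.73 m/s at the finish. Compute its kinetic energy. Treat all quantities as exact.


KE = 0.5 * m * v^2
KE = 0.5 * 265.94 * 25.73^2
KE = 0.5 * 265.94 * 662.0329 = 88030.5147 J

88030.5147 J


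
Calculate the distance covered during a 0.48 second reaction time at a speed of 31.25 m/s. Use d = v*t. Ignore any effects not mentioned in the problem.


d = v * t
d = 31.25 * 0.48
d = 15 m

15 m


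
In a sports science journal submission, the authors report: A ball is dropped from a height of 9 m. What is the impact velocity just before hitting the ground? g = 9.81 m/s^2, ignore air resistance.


v = sqrt(2 * g * h)
v = sqrt(2 * 9.81 * 9)
v = sqrt(176.58) = 13.2883 m/s

13.2883 m/s


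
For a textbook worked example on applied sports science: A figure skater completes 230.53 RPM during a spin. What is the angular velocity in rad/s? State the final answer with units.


omega = RPM * 2 * pi / 60
omega = 230.53 * 2 * 3.14159 / 60
omega = 1448.4627 / 60 = 24.141 rad/s

24.141 rad/s


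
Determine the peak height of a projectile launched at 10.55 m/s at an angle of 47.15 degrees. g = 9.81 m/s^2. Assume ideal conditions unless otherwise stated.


H = (v*sin(theta))^2 / (2*g)
vy = v*sin(theta) = 10.55 * sin(47.15 deg) = 7.7346 m/s
H = vy^2 / (2*g) = 59.8239 / (2*9.81)
H = 59.8239 / 19.62 = 3.0491 m

3.0491 m


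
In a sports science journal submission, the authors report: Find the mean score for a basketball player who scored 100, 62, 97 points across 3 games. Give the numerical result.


Average = sum / n
Sum = 259
Average = 259 / 3 = 86.3333

86.3333


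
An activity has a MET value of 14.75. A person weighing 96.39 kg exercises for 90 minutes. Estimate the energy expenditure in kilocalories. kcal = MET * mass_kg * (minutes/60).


kcal = MET * mass * time_hr
Convert time: 90 min = 1.5 hr
kcal = 14.75 * 96.39 * 1.5
kcal = 2132.6287 kcal

2132.6287 kcal


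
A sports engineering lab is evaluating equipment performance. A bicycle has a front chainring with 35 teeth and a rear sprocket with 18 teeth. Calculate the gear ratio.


GR = front_teeth / rear_teeth
GR = 35 / 18
GR = 1.9444

1.9444


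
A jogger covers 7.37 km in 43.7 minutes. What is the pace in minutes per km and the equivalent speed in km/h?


Pace = time / distance = 43.7 min / 7.37 km = 5.9294 min/km
Speed = distance / time_in_hours = 7.37 / 0.7283 hr
Speed = 10.119 km/h

5.9294 min/km, 10.119 km/h


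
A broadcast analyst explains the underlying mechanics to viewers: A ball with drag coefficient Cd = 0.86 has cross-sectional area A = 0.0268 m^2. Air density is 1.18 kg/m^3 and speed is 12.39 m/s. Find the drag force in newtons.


Fd = 0.5 * Cd * rho * A * v^2
Fd = 0.5 * 0.86 * 1.18 * 0.0268 * 12.39^2
v^2 = 153.5121
Fd = 0.5 * 0.86 * 1.18 * 0.0268 * 153.5121 = 2.0875 N

2.0875 N


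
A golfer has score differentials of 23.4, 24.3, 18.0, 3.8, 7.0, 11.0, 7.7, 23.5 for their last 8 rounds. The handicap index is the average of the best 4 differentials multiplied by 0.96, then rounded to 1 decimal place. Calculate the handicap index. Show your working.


All differentials: 23.4, 24.3, 18.0, 3.8, 7.0, 11.0, 7.7, 23.5
Sorted: 3.8, 7.0, 7.7, 11.0, 18.0, 23.4, 23.5, 24.3
Best 4: 3.8, 7.0, 7.7, 11.0
Average of best = 29.5 / 4 = 7.375
Raw index = 7.375 * 0.96 = 7.08
Handicap index = round(7.08, 1) = 7.1

7.1


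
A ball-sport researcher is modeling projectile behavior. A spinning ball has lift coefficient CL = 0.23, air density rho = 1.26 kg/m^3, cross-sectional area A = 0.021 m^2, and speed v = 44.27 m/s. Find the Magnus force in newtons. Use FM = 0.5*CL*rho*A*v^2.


FM = 0.5 * CL * rho * A * v^2
FM = 0.5 * 0.23 * 1.26 * 0.021 * 44.27^2
v^2 = 1959.8329
FM = 0.5 * 0.23 * 1.26 * 0.021 * 1959.8329 = 5.9636 N

5.9636 N


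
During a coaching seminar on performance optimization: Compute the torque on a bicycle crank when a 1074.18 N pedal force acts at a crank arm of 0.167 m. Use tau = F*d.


tau = F * d
tau = 1074.18 * 0.167
tau = 179.3881 N*m

179.3881 N*m


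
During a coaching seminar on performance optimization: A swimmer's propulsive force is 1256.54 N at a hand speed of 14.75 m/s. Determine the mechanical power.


P = F * v
P = 1256.54 * 14.75
P = 18533.965 W

18533.965 W


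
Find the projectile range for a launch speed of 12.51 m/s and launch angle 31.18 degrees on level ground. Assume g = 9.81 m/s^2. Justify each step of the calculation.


R = v^2 * sin(2*theta) / g
Convert angle to radians: theta = 31.18 deg = 0.5442 rad
sin(2*theta) = sin(1.0884) = 0.8859
R = 12.51^2 * 0.8859 / 9.81
R = 156.5001 * 0.8859 / 9.81 = 14.1325 m

14.1325 m


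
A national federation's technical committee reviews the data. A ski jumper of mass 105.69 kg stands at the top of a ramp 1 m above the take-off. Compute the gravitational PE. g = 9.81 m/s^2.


PE = m * g * h
PE = 105.69 * 9.81 * 1
PE = 1036.8189 * 1 = 1036.8189 J

1036.8189 J


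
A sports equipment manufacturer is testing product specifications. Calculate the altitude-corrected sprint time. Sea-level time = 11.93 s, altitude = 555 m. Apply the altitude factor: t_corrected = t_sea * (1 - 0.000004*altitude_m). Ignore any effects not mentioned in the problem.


Correction factor = 1 - 0.000004 * 555 = 0.99778
t_corrected = t_sea * factor = 11.93 * 0.99778
t_corrected = 11.9035 s

11.9035 s


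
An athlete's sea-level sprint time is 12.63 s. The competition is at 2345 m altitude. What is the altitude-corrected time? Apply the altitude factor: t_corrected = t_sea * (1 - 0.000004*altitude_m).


Correction factor = 1 - 0.000004 * 2345 = 0.99062
t_corrected = t_sea * factor = 12.63 * 0.99062
t_corrected = 12.5115 s

12.5115 s


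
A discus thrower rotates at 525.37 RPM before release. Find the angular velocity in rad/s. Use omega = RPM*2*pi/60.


omega = RPM * 2 * pi / 60
omega = 525.37 * 2 * 3.14159 / 60
omega = 3300.9971 / 60 = 55.0166 rad/s

55.0166 rad/s


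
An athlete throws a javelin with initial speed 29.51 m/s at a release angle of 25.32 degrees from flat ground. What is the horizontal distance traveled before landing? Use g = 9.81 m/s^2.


R = v^2 * sin(2*theta) / g
Convert angle to radians: theta = 25.32 deg = 0.4419 rad
sin(2*theta) = sin(0.8838) = 0.7732
R = 29.51^2 * 0.7732 / 9.81
R = 870.8401 * 0.7732 / 9.81 = 68.6354 m

68.6354 m


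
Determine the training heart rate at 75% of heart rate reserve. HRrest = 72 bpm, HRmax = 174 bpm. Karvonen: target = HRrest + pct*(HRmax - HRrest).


Target = HRrest + pct*(HRmax - HRrest)
Heart rate reserve = HRmax - HRrest = 174 - 72 = 102 bpm
Fraction = 75% = 0.75
Target = 72 + 0.75 * 102
Target = 72 + 76.5 = 148.5 bpm

148.5 bpm


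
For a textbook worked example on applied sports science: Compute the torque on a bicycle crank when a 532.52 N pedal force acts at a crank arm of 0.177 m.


tau = F * d
tau = 532.52 * 0.177
tau = 94.256 N*m

94.256 N*m


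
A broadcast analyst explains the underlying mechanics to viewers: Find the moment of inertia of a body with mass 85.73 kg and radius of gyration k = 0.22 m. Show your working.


I = m * k^2
I = 85.73 * 0.22^2
I = 85.73 * 0.0484 = 4.1493 kg*m^2

4.1493 kg*m^2


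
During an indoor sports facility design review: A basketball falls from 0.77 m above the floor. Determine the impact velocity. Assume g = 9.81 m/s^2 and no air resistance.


v = sqrt(2 * g * h)
v = sqrt(2 * 9.81 * 0.77)
v = sqrt(15.1074) = 3.8868 m/s

3.8868 m/s


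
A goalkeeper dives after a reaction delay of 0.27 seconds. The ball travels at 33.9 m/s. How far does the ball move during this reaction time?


d = v * t
d = 33.9 * 0.27
d = 9.153 m

9.153 m


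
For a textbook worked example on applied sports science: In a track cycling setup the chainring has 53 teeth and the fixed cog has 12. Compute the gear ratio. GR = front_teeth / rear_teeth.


GR = front_teeth / rear_teeth
GR = 53 / 12
GR = 4.4167

4.4167


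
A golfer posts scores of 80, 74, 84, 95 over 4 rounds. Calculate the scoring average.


Average = sum / n
Sum = 333
Average = 333 / 4 = 83.25

83.25


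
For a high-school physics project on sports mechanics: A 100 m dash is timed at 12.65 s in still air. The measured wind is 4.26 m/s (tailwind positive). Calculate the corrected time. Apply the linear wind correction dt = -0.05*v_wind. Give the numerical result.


dt = -0.05 * v_wind = -0.05 * 4.26 = -0.213 s
t_corrected = t_still + dt = 12.65 + (-0.213)
t_corrected = 12.437 s

12.437 s


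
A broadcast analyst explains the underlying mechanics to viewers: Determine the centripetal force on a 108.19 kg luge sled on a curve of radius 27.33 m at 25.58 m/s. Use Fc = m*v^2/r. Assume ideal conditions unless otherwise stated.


Fc = m * v^2 / r
v^2 = 25.58^2 = 654.3364
Fc = 108.19 * 654.3364 / 27.33
Fc = 70792.6551 / 27.33 = 2590.2911 N

2590.2911 N


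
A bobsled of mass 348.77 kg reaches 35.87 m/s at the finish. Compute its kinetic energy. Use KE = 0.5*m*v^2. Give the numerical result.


KE = 0.5 * m * v^2
KE = 0.5 * 348.77 * 35.87^2
KE = 0.5 * 348.77 * 1286.6569 = 224373.6635 J

224373.6635 J


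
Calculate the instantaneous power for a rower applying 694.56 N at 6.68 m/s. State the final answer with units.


P = F * v
P = 694.56 * 6.68
P = 4639.6608 W

4639.6608 W


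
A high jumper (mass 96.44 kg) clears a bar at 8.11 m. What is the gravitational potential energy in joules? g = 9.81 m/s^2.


PE = m * g * h
PE = 96.44 * 9.81 * 8.11
PE = 946.0764 * 8.11 = 7672.6796 J

7672.6796 J


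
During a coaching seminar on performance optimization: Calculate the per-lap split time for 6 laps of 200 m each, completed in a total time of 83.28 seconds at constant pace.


Split time = total_time / n_laps = 83.28 / 6
Split time = 13.88 s per lap

13.88 s


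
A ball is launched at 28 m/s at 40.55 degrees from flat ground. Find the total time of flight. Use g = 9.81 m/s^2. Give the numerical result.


T = 2*v*sin(theta)/g
sin(theta) = sin(40.55 deg) = 0.6501
T = 2*28*0.6501 / 9.81
T = 36.4062 / 9.81 = 3.7111 s

3.7111 s


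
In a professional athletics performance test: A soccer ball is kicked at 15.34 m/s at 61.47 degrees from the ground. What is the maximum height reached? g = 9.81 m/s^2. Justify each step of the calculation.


H = (v*sin(theta))^2 / (2*g)
vy = v*sin(theta) = 15.34 * sin(61.47 deg) = 13.4772 m/s
H = vy^2 / (2*g) = 181.6355 / (2*9.81)
H = 181.6355 / 19.62 = 9.2577 m

9.2577 m


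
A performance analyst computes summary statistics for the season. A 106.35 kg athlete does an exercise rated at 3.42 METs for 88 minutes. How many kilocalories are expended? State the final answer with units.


kcal = MET * mass * time_hr
Convert time: 88 min = 1.4667 hr
kcal = 3.42 * 106.35 * 1.4667
kcal = 533.4516 kcal

533.4516 kcal


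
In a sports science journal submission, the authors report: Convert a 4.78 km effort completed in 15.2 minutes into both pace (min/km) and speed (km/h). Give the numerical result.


Pace = time / distance = 15.2 min / 4.78 km = 3.1799 min/km
Speed = distance / time_in_hours = 4.78 / 0.2533 hr
Speed = 18.8684 km/h

3.1799 min/km, 18.8684 km/h


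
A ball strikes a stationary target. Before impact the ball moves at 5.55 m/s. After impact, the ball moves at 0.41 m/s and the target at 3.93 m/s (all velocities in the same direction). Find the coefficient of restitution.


e = (v2_after - v1_after) / (v1_before - v2_before)
Numerator = 3.93 - 0.41 = 3.52
Denominator = 5.55 - 0 = 5.55
e = 3.52 / 5.55 = 0.6342

0.6342


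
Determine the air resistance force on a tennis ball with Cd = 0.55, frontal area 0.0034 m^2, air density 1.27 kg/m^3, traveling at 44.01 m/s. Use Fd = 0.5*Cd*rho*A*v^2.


Fd = 0.5 * Cd * rho * A * v^2
Fd = 0.5 * 0.55 * 1.27 * 0.0034 * 44.01^2
v^2 = 1936.8801
Fd = 0.5 * 0.55 * 1.27 * 0.0034 * 1936.8801 = 2.2999 N

2.2999 N


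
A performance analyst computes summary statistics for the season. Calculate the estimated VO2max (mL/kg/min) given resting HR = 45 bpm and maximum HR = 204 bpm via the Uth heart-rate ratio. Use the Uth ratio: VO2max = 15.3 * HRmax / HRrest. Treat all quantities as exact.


VO2max = 15.3 * HRmax / HRrest
VO2max = 15.3 * 204 / 45
VO2max = 3121.2 / 45 = 69.36 mL/kg/min

69.36 mL/kg/min


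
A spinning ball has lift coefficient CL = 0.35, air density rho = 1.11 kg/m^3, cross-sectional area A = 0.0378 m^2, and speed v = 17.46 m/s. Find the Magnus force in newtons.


FM = 0.5 * CL * rho * A * v^2
FM = 0.5 * 0.35 * 1.11 * 0.0378 * 17.46^2
v^2 = 304.8516
FM = 0.5 * 0.35 * 1.11 * 0.0378 * 304.8516 = 2.2384 N

2.2384 N


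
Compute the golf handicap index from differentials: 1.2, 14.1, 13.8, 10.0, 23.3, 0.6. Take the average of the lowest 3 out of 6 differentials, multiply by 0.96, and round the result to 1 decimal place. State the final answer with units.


All differentials: 1.2, 14.1, 13.8, 10.0, 23.3, 0.6
Sorted: 0.6, 1.2, 10.0, 13.8, 14.1, 23.3
Best 3: 0.6, 1.2, 10.0
Average of best = 11.8 / 3 = 3.9333
Raw index = 3.9333 * 0.96 = 3.776
Handicap index = round(3.776, 1) = 3.8

3.8


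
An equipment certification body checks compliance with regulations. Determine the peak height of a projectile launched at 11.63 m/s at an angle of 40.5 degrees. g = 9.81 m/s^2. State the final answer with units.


H = (v*sin(theta))^2 / (2*g)
vy = v*sin(theta) = 11.63 * sin(40.5 deg) = 7.5531 m/s
H = vy^2 / (2*g) = 57.049 / (2*9.81)
H = 57.049 / 19.62 = 2.9077 m

2.9077 m


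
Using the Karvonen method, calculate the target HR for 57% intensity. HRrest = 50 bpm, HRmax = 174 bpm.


Target = HRrest + pct*(HRmax - HRrest)
Heart rate reserve = HRmax - HRrest = 174 - 50 = 124 bpm
Fraction = 57% = 0.57
Target = 50 + 0.57 * 124
Target = 50 + 70.68 = 120.68 bpm

120.68 bpm


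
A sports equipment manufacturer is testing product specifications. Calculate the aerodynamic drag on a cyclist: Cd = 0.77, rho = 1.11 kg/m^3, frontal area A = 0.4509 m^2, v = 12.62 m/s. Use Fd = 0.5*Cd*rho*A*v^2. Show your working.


Fd = 0.5 * Cd * rho * A * v^2
Fd = 0.5 * 0.77 * 1.11 * 0.4509 * 12.62^2
v^2 = 159.2644
Fd = 0.5 * 0.77 * 1.11 * 0.4509 * 159.2644 = 30.689 N

30.689 N


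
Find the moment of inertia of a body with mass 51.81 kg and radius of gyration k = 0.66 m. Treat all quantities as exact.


I = m * k^2
I = 51.81 * 0.66^2
I = 51.81 * 0.4356 = 22.5684 kg*m^2

22.5684 kg*m^2


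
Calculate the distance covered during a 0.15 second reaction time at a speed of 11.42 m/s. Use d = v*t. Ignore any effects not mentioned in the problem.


d = v * t
d = 11.42 * 0.15
d = 1.713 m

1.713 m


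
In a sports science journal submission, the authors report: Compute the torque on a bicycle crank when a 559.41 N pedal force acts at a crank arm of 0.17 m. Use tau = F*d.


tau = F * d
tau = 559.41 * 0.17
tau = 95.0997 N*m

95.0997 N*m


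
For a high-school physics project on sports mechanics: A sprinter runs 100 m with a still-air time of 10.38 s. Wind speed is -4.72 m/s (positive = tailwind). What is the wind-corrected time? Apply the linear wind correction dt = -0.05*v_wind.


dt = -0.05 * v_wind = -0.05 * -4.72 = 0.236 s
t_corrected = t_still + dt = 10.38 + (0.236)
t_corrected = 10.616 s

10.616 s


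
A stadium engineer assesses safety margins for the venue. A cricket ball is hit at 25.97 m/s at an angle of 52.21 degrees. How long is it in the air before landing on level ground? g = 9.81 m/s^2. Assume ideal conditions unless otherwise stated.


T = 2*v*sin(theta)/g
sin(theta) = sin(52.21 deg) = 0.7903
T = 2*25.97*0.7903 / 9.81
T = 41.0462 / 9.81 = 4.1841 s

4.1841 s


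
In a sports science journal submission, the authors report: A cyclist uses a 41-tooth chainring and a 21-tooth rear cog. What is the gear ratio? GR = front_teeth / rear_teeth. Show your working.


GR = front_teeth / rear_teeth
GR = 41 / 21
GR = 1.9524

1.9524


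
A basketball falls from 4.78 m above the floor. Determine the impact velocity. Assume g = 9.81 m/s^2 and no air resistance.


v = sqrt(2 * g * h)
v = sqrt(2 * 9.81 * 4.78)
v = sqrt(93.7836) = 9.6842 m/s

9.6842 m/s


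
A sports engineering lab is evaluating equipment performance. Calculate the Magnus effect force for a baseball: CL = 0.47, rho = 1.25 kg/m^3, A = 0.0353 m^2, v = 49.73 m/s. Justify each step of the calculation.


FM = 0.5 * CL * rho * A * v^2
FM = 0.5 * 0.47 * 1.25 * 0.0353 * 49.73^2
v^2 = 2473.0729
FM = 0.5 * 0.47 * 1.25 * 0.0353 * 2473.0729 = 25.6442 N

25.6442 N


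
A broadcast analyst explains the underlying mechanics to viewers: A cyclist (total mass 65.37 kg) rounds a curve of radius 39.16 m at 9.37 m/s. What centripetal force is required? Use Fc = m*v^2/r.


Fc = m * v^2 / r
v^2 = 9.37^2 = 87.7969
Fc = 65.37 * 87.7969 / 39.16
Fc = 5739.2834 / 39.16 = 146.5598 N

146.5598 N


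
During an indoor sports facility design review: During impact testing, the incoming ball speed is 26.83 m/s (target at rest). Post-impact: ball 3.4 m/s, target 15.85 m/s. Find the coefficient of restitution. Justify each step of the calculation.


e = (v2_after - v1_after) / (v1_before - v2_before)
Numerator = 15.85 - 3.4 = 12.45
Denominator = 26.83 - 0 = 26.83
e = 12.45 / 26.83 = 0.464

0.464


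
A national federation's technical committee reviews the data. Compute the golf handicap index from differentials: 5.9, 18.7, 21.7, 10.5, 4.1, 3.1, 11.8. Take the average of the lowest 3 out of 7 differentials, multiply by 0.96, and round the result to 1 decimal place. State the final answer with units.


All differentials: 5.9, 18.7, 21.7, 10.5, 4.1, 3.1, 11.8
Sorted: 3.1, 4.1, 5.9, 10.5, 11.8, 18.7, 21.7
Best 3: 3.1, 4.1, 5.9
Average of best = 13.1 / 3 = 4.3667
Raw index = 4.3667 * 0.96 = 4.192
Handicap index = round(4.192, 1) = 4.2

4.2


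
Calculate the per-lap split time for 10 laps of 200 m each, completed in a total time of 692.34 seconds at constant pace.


Split time = total_time / n_laps = 692.34 / 10
Split time = 69.234 s per lap

69.234 s


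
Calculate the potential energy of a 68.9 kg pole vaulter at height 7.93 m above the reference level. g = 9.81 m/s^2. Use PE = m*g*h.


PE = m * g * h
PE = 68.9 * 9.81 * 7.93
PE = 675.909 * 7.93 = 5359.9584 J

5359.9584 J


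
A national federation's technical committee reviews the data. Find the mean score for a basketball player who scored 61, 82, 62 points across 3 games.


Average = sum / n
Sum = 205
Average = 205 / 3 = 68.3333

68.3333


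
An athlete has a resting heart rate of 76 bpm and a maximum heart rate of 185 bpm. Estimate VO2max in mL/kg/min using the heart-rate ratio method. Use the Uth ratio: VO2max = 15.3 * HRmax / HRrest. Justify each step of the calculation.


VO2max = 15.3 * HRmax / HRrest
VO2max = 15.3 * 185 / 76
VO2max = 2830.5 / 76 = 37.2434 mL/kg/min

37.2434 mL/kg/min


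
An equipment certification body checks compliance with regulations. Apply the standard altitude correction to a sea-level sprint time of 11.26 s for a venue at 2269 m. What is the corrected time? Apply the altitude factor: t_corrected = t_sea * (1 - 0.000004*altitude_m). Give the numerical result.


Correction factor = 1 - 0.000004 * 2269 = 0.990924
t_corrected = t_sea * factor = 11.26 * 0.990924
t_corrected = 11.1578 s

11.1578 s


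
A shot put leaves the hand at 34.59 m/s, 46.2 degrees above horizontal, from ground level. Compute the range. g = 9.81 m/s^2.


R = v^2 * sin(2*theta) / g
Convert angle to radians: theta = 46.2 deg = 0.8063 rad
sin(2*theta) = sin(1.6127) = 0.9991
R = 34.59^2 * 0.9991 / 9.81
R = 1196.4681 * 0.9991 / 9.81 = 121.8571 m

121.8571 m


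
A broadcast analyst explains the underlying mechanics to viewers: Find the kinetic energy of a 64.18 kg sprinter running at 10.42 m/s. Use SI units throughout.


KE = 0.5 * m * v^2
KE = 0.5 * 64.18 * 10.42^2
KE = 0.5 * 64.18 * 108.5764 = 3484.2167 J

3484.2167 J


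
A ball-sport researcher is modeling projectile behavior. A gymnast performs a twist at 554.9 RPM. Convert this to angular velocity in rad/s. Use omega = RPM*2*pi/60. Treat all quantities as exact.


omega = RPM * 2 * pi / 60
omega = 554.9 * 2 * 3.14159 / 60
omega = 3486.5395 / 60 = 58.109 rad/s

58.109 rad/s


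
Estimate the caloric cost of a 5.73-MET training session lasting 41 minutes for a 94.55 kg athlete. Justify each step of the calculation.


kcal = MET * mass * time_hr
Convert time: 41 min = 0.6833 hr
kcal = 5.73 * 94.55 * 0.6833
kcal = 370.2105 kcal

370.2105 kcal


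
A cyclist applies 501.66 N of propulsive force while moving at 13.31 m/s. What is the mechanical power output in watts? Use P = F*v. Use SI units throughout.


P = F * v
P = 501.66 * 13.31
P = 6677.0946 W

6677.0946 W


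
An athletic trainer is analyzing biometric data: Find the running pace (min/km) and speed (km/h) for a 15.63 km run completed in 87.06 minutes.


Pace = time / distance = 87.06 min / 15.63 km = 5.5701 min/km
Speed = distance / time_in_hours = 15.63 / 1.451 hr
Speed = 10.7719 km/h

5.5701 min/km, 10.7719 km/h


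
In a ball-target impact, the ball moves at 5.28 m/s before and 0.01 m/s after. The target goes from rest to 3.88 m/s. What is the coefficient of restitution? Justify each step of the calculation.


e = (v2_after - v1_after) / (v1_before - v2_before)
Numerator = 3.88 - 0.01 = 3.87
Denominator = 5.28 - 0 = 5.28
e = 3.87 / 5.28 = 0.733

0.733


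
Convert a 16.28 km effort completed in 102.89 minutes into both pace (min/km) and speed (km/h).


Pace = time / distance = 102.89 min / 16.28 km = 6.32 min/km
Speed = distance / time_in_hours = 16.28 / 1.7148 hr
Speed = 9.4936 km/h

6.32 min/km, 9.4936 km/h


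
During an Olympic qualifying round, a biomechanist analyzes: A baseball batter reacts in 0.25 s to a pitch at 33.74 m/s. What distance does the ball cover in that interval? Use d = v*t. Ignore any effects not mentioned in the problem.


d = v * t
d = 33.74 * 0.25
d = 8.435 m

8.435 m


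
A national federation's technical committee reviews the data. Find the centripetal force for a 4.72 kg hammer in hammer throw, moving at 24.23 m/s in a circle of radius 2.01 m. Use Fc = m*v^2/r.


Fc = m * v^2 / r
v^2 = 24.23^2 = 587.0929
Fc = 4.72 * 587.0929 / 2.01
Fc = 2771.0785 / 2.01 = 1378.646 N

1378.646 N


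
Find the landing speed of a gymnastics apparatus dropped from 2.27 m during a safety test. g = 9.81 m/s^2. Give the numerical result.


v = sqrt(2 * g * h)
v = sqrt(2 * 9.81 * 2.27)
v = sqrt(44.5374) = 6.6736 m/s

6.6736 m/s


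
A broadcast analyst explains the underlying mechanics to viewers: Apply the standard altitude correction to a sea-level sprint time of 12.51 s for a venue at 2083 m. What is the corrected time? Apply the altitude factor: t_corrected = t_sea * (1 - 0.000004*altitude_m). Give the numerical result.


Correction factor = 1 - 0.000004 * 2083 = 0.991668
t_corrected = t_sea * factor = 12.51 * 0.991668
t_corrected = 12.4058 s

12.4058 s


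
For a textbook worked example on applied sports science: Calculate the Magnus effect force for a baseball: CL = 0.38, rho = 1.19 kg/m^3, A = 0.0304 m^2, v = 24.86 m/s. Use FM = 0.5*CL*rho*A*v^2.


FM = 0.5 * CL * rho * A * v^2
FM = 0.5 * 0.38 * 1.19 * 0.0304 * 24.86^2
v^2 = 618.0196
FM = 0.5 * 0.38 * 1.19 * 0.0304 * 618.0196 = 4.2479 N

4.2479 N


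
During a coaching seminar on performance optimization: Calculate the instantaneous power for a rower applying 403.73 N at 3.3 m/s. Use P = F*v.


P = F * v
P = 403.73 * 3.3
P = 1332.309 W

1332.309 W


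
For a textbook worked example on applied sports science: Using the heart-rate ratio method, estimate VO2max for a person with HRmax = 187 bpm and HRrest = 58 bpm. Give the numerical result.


VO2max = 15.3 * HRmax / HRrest
VO2max = 15.3 * 187 / 58
VO2max = 2861.1 / 58 = 49.3293 mL/kg/min

49.3293 mL/kg/min


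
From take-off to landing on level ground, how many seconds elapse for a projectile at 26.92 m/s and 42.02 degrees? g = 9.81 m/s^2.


T = 2*v*sin(theta)/g
sin(theta) = sin(42.02 deg) = 0.6694
T = 2*26.92*0.6694 / 9.81
T = 36.04 / 9.81 = 3.6738 s

3.6738 s


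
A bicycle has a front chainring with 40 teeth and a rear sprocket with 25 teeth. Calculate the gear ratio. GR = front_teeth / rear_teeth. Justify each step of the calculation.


GR = front_teeth / rear_teeth
GR = 40 / 25
GR = 1.6

1.6


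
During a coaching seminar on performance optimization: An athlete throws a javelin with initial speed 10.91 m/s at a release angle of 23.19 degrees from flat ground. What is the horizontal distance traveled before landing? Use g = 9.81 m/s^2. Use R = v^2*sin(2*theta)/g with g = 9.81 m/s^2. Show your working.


R = v^2 * sin(2*theta) / g
Convert angle to radians: theta = 23.19 deg = 0.4047 rad
sin(2*theta) = sin(0.8095) = 0.7239
R = 10.91^2 * 0.7239 / 9.81
R = 119.0281 * 0.7239 / 9.81 = 8.7837 m

8.7837 m


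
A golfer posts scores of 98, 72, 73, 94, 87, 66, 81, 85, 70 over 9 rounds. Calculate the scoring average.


Average = sum / n
Sum = 726
Average = 726 / 9 = 80.6667

80.6667


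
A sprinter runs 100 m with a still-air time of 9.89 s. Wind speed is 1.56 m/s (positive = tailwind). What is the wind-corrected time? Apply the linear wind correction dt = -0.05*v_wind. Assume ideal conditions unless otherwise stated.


dt = -0.05 * v_wind = -0.05 * 1.56 = -0.078 s
t_corrected = t_still + dt = 9.89 + (-0.078)
t_corrected = 9.812 s

9.812 s


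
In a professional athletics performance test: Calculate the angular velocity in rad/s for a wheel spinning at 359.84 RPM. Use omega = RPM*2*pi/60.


omega = RPM * 2 * pi / 60
omega = 359.84 * 2 * 3.14159 / 60
omega = 2260.9414 / 60 = 37.6824 rad/s

37.6824 rad/s


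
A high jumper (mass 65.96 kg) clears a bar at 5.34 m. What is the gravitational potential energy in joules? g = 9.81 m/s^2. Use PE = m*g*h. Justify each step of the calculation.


PE = m * g * h
PE = 65.96 * 9.81 * 5.34
PE = 647.0676 * 5.34 = 3455.341 J

3455.341 J


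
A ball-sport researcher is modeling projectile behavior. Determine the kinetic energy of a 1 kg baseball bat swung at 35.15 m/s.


KE = 0.5 * m * v^2
KE = 0.5 * 1 * 35.15^2
KE = 0.5 * 1 * 1235.5225 = 617.7612 J

617.7612 J


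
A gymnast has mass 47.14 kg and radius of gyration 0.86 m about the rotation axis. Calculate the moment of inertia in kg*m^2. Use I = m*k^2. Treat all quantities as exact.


I = m * k^2
I = 47.14 * 0.86^2
I = 47.14 * 0.7396 = 34.8647 kg*m^2

34.8647 kg*m^2


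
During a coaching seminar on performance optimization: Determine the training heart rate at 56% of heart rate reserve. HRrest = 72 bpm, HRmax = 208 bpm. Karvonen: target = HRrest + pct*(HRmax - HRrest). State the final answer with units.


Target = HRrest + pct*(HRmax - HRrest)
Heart rate reserve = HRmax - HRrest = 208 - 72 = 136 bpm
Fraction = 56% = 0.56
Target = 72 + 0.56 * 136
Target = 72 + 76.16 = 148.16 bpm

148.16 bpm


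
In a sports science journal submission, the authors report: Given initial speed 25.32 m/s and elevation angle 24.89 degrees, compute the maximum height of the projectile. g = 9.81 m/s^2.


H = (v*sin(theta))^2 / (2*g)
vy = v*sin(theta) = 25.32 * sin(24.89 deg) = 10.6566 m/s
H = vy^2 / (2*g) = 113.5635 / (2*9.81)
H = 113.5635 / 19.62 = 5.7882 m

5.7882 m


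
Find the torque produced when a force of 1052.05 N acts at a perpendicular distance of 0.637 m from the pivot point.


tau = F * d
tau = 1052.05 * 0.637
tau = 670.1558 N*m

670.1558 N*m


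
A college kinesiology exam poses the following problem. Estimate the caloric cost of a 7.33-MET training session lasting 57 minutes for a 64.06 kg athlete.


kcal = MET * mass * time_hr
Convert time: 57 min = 0.95 hr
kcal = 7.33 * 64.06 * 0.95
kcal = 446.0818 kcal

446.0818 kcal


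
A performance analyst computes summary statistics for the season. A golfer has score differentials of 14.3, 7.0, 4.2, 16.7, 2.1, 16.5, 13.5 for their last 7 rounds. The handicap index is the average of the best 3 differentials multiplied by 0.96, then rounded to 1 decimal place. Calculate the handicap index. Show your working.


All differentials: 14.3, 7.0, 4.2, 16.7, 2.1, 16.5, 13.5
Sorted: 2.1, 4.2, 7.0, 13.5, 14.3, 16.5, 16.7
Best 3: 2.1, 4.2, 7.0
Average of best = 13.3 / 3 = 4.4333
Raw index = 4.4333 * 0.96 = 4.256
Handicap index = round(4.256, 1) = 4.3

4.3


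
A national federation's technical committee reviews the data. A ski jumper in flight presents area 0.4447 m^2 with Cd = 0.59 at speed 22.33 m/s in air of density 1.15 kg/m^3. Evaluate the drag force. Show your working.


Fd = 0.5 * Cd * rho * A * v^2
Fd = 0.5 * 0.59 * 1.15 * 0.4447 * 22.33^2
v^2 = 498.6289
Fd = 0.5 * 0.59 * 1.15 * 0.4447 * 498.6289 = 75.2254 N

75.2254 N


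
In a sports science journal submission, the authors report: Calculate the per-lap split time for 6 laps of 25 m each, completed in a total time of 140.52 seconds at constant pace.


Split time = total_time / n_laps = 140.52 / 6
Split time = 23.42 s per lap

23.42 s


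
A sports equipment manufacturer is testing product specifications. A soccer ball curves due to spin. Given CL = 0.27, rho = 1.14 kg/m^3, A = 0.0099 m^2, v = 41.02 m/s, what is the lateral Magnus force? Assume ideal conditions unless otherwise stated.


FM = 0.5 * CL * rho * A * v^2
FM = 0.5 * 0.27 * 1.14 * 0.0099 * 41.02^2
v^2 = 1682.6404
FM = 0.5 * 0.27 * 1.14 * 0.0099 * 1682.6404 = 2.5637 N

2.5637 N


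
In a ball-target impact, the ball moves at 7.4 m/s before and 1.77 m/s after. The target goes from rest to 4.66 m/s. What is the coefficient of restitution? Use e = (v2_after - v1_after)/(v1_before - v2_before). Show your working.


e = (v2_after - v1_after) / (v1_before - v2_before)
Numerator = 4.66 - 1.77 = 2.89
Denominator = 7.4 - 0 = 7.4
e = 2.89 / 7.4 = 0.3905

0.3905


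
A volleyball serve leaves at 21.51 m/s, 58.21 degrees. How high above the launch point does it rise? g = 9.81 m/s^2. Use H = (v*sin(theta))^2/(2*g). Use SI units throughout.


H = (v*sin(theta))^2 / (2*g)
vy = v*sin(theta) = 21.51 * sin(58.21 deg) = 18.2832 m/s
H = vy^2 / (2*g) = 334.2743 / (2*9.81)
H = 334.2743 / 19.62 = 17.0374 m

17.0374 m


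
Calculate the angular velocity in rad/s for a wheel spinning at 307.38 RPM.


omega = RPM * 2 * pi / 60
omega = 307.38 * 2 * 3.14159 / 60
omega = 1931.3255 / 60 = 32.1888 rad/s

32.1888 rad/s


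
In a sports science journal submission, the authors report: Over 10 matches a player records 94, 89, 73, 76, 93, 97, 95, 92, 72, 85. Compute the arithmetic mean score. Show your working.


Average = sum / n
Sum = 866
Average = 866 / 10 = 86.6

86.6


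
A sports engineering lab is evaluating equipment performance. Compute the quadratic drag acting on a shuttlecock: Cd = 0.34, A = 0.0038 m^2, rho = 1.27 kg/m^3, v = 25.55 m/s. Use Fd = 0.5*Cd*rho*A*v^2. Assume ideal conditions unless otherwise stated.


Fd = 0.5 * Cd * rho * A * v^2
Fd = 0.5 * 0.34 * 1.27 * 0.0038 * 25.55^2
v^2 = 652.8025
Fd = 0.5 * 0.34 * 1.27 * 0.0038 * 652.8025 = 0.5356 N

0.5356 N


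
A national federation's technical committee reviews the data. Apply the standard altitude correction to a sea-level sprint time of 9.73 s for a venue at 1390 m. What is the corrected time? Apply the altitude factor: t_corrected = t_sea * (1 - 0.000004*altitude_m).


Correction factor = 1 - 0.000004 * 1390 = 0.99444
t_corrected = t_sea * factor = 9.73 * 0.99444
t_corrected = 9.6759 s

9.6759 s


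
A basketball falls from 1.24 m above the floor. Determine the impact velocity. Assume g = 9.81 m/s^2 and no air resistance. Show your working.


v = sqrt(2 * g * h)
v = sqrt(2 * 9.81 * 1.24)
v = sqrt(24.3288) = 4.9324 m/s

4.9324 m/s


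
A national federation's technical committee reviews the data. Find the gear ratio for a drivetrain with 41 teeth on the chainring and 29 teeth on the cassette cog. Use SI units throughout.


GR = front_teeth / rear_teeth
GR = 41 / 29
GR = 1.4138

1.4138


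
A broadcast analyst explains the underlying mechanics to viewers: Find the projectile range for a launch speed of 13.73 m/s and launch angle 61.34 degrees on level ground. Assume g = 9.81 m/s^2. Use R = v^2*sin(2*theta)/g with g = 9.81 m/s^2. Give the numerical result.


R = v^2 * sin(2*theta) / g
Convert angle to radians: theta = 61.34 deg = 1.0706 rad
sin(2*theta) = sin(2.1412) = 0.8417
R = 13.73^2 * 0.8417 / 9.81
R = 188.5129 * 0.8417 / 9.81 = 16.1744 m

16.1744 m


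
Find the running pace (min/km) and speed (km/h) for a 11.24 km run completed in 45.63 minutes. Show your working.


Pace = time / distance = 45.63 min / 11.24 km = 4.0596 min/km
Speed = distance / time_in_hours = 11.24 / 0.7605 hr
Speed = 14.7798 km/h

4.0596 min/km, 14.7798 km/h


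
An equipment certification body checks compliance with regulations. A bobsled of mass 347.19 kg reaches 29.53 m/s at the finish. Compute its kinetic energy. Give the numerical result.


KE = 0.5 * m * v^2
KE = 0.5 * 347.19 * 29.53^2
KE = 0.5 * 347.19 * 872.0209 = 151378.4681 J

151378.4681 J


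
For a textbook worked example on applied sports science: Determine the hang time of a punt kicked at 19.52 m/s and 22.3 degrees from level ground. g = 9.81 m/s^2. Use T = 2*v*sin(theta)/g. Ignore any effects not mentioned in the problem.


T = 2*v*sin(theta)/g
sin(theta) = sin(22.3 deg) = 0.3795
T = 2*19.52*0.3795 / 9.81
T = 14.814 / 9.81 = 1.5101 s

1.5101 s


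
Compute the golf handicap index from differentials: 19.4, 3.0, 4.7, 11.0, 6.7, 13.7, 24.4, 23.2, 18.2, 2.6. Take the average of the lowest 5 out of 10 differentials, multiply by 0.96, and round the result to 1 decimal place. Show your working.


All differentials: 19.4, 3.0, 4.7, 11.0, 6.7, 13.7, 24.4, 23.2, 18.2, 2.6
Sorted: 2.6, 3.0, 4.7, 6.7, 11.0, 13.7, 18.2, 19.4, 23.2, 24.4
Best 5: 2.6, 3.0, 4.7, 6.7, 11.0
Average of best = 28 / 5 = 5.6
Raw index = 5.6 * 0.96 = 5.376
Handicap index = round(5.376, 1) = 5.4

5.4


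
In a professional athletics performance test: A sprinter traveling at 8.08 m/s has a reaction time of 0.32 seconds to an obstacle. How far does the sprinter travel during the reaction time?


d = v * t
d = 8.08 * 0.32
d = 2.5856 m

2.5856 m


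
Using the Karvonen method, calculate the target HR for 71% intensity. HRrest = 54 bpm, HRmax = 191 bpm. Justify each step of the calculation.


Target = HRrest + pct*(HRmax - HRrest)
Heart rate reserve = HRmax - HRrest = 191 - 54 = 137 bpm
Fraction = 71% = 0.71
Target = 54 + 0.71 * 137
Target = 54 + 97.27 = 151.27 bpm

151.27 bpm


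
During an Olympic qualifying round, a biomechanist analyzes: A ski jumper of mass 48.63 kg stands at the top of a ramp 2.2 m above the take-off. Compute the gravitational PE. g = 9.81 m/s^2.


PE = m * g * h
PE = 48.63 * 9.81 * 2.2
PE = 477.0603 * 2.2 = 1049.5327 J

1049.5327 J


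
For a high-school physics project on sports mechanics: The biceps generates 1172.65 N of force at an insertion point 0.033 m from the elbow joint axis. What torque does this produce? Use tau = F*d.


tau = F * d
tau = 1172.65 * 0.033
tau = 38.6975 N*m

38.6975 N*m


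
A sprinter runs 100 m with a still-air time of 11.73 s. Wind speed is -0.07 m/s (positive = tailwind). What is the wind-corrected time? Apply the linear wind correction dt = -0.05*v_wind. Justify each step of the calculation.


dt = -0.05 * v_wind = -0.05 * -0.07 = 0.0035 s
t_corrected = t_still + dt = 11.73 + (0.0035)
t_corrected = 11.7335 s

11.7335 s


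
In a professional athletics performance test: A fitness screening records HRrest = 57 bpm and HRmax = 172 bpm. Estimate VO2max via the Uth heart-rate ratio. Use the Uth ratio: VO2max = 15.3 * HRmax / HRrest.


VO2max = 15.3 * HRmax / HRrest
VO2max = 15.3 * 172 / 57
VO2max = 2631.6 / 57 = 46.1684 mL/kg/min

46.1684 mL/kg/min


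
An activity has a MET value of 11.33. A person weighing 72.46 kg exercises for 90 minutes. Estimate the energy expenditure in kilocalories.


kcal = MET * mass * time_hr
Convert time: 90 min = 1.5 hr
kcal = 11.33 * 72.46 * 1.5
kcal = 1231.4577 kcal

1231.4577 kcal


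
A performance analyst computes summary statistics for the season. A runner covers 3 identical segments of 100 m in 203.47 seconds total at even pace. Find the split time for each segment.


Split time = total_time / n_laps = 203.47 / 3
Split time = 67.8233 s per lap

67.8233 s


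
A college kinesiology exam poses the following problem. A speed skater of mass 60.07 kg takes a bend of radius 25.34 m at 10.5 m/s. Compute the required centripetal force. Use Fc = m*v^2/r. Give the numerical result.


Fc = m * v^2 / r
v^2 = 10.5^2 = 110.25
Fc = 60.07 * 110.25 / 25.34
Fc = 6622.7175 / 25.34 = 261.3543 N

261.3543 N


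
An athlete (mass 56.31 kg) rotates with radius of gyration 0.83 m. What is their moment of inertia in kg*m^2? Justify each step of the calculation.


I = m * k^2
I = 56.31 * 0.83^2
I = 56.31 * 0.6889 = 38.792 kg*m^2

38.792 kg*m^2


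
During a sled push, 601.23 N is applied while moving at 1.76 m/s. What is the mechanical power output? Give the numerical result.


P = F * v
P = 601.23 * 1.76
P = 1058.1648 W

1058.1648 W


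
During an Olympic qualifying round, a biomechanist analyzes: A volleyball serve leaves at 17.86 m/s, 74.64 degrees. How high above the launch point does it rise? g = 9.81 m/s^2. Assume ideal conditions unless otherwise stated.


H = (v*sin(theta))^2 / (2*g)
vy = v*sin(theta) = 17.86 * sin(74.64 deg) = 17.2221 m/s
H = vy^2 / (2*g) = 296.599 / (2*9.81)
H = 296.599 / 19.62 = 15.1172 m

15.1172 m
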